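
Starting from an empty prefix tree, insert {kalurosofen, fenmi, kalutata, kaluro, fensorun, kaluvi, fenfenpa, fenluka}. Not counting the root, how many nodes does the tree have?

Trie structure (* marks end of a word):
(root)
├─ f
│  └─ e
│     └─ n
│        ├─ f
│        │  └─ e
│        │     └─ n
│        │        └─ p
│        │           └─ a *
│        ├─ l
│        │  └─ u
│        │     └─ k
│        │        └─ a *
│        ├─ m
│        │  └─ i *
│        └─ s
│           └─ o
│              └─ r
│                 └─ u
│                    └─ n *
└─ k
   └─ a
      └─ l
         └─ u
            ├─ r
            │  └─ o *
            │     └─ s
            │        └─ o
            │           └─ f
            │              └─ e
            │                 └─ n *
            ├─ t
            │  └─ a
            │     └─ t
            │        └─ a *
            └─ v
               └─ i *
Counting every labelled node above: 36.

36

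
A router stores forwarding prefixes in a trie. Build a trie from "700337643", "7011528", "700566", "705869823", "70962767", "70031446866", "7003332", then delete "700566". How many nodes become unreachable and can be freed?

After clearing the end-marker at "700566", prune upward until reaching a node still needed by another word.
The suffix "566" (3 nodes) is used only by "700566"; the node for "700" still has the child "3", so pruning stops there.
Nodes removed: 3

3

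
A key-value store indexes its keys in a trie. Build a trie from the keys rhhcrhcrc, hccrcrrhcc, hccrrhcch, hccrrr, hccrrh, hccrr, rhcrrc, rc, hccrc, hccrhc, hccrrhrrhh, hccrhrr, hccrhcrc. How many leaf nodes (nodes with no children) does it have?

A leaf is a node with no children — equivalently, the end of a word that is not a proper prefix of any other stored word.
Those words: "hccrcrrhcc", "hccrhcrc", "hccrhrr", "hccrrhcch", "hccrrhrrhh", "hccrrr", "rc", "rhcrrc", "rhhcrhcrc"
Leaf count: 9

9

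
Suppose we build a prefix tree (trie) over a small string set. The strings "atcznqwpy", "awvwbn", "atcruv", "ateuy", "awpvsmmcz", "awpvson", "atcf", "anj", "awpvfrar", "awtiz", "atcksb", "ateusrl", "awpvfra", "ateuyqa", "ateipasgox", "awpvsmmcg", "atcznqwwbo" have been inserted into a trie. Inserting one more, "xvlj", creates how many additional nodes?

No existing word starts with "x", so every character of "xvlj" needs a new node.
4 − 0 = 4 new nodes.

4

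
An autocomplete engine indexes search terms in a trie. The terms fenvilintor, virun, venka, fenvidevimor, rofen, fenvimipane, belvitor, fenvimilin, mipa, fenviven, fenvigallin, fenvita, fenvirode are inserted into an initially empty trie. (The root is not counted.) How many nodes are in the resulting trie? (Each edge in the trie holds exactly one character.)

Trace insertions, counting only characters that open a new branch:
  "fenvilintor" → 11 new (f, e, n, v, i, l, i, n, t, o, r)
  "virun" → 5 new (v, i, r, u, n)
  "venka" → prefix "v" already present; 4 new (e, n, k, a)
  "fenvidevimor" → prefix "fenvi" already present; 7 new (d, e, v, i, m, o, r)
  "rofen" → 5 new (r, o, f, e, n)
  "fenvimipane" → prefix "fenvi" already present; 6 new (m, i, p, a, n, e)
  "belvitor" → 8 new (b, e, l, v, i, t, o, r)
  "fenvimilin" → prefix "fenvimi" already present; 3 new (l, i, n)
  "mipa" → 4 new (m, i, p, a)
  "fenviven" → prefix "fenvi" already present; 3 new (v, e, n)
  "fenvigallin" → prefix "fenvi" already present; 6 new (g, a, l, l, i, n)
  "fenvita" → prefix "fenvi" already present; 2 new (t, a)
  "fenvirode" → prefix "fenvi" already present; 4 new (r, o, d, e)
Total nodes = 11 + 5 + 4 + 7 + 5 + 6 + 8 + 3 + 4 + 3 + 6 + 2 + 4 = 68

68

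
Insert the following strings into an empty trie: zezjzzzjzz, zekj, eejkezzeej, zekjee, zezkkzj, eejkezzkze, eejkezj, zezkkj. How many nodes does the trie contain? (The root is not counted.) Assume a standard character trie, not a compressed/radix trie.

Trace insertions, counting only characters that open a new branch:
  "zezjzzzjzz" → 10 new (z, e, z, j, z, z, z, j, z, z)
  "zekj" → prefix "ze" already present; 2 new (k, j)
  "eejkezzeej" → 10 new (e, e, j, k, e, z, z, e, e, j)
  "zekjee" → prefix "zekj" already present; 2 new (e, e)
  "zezkkzj" → prefix "zez" already present; 4 new (k, k, z, j)
  "eejkezzkze" → prefix "eejkezz" already present; 3 new (k, z, e)
  "eejkezj" → prefix "eejkez" already present; 1 new (j)
  "zezkkj" → prefix "zezkk" already present; 1 new (j)
Total nodes = 10 + 2 + 10 + 2 + 4 + 3 + 1 + 1 = 33

33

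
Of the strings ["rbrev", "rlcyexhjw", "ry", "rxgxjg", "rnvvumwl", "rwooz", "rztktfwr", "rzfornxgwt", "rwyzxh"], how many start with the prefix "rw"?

Traverse to the node for "rw", then collect every word in that subtree.
Words under "rw": rwooz, rwyzxh
Count: 2

2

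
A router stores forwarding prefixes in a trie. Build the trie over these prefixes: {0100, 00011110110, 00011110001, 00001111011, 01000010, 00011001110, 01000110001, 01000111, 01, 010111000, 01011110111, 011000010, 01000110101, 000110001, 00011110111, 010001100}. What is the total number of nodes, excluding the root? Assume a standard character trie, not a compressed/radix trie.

66

For each word, the new-node count is its length minus the longest prefix already in the trie:
  "0100" → 4 new (0, 1, 0, 0)
  "00011110110" → prefix "0" already present; 10 new (0, 0, 1, 1, 1, 1, 0, 1, 1, 0)
  "00011110001" → prefix "00011110" already present; 3 new (0, 0, 1)
  "00001111011" → prefix "000" already present; 8 new (0, 1, 1, 1, 1, 0, 1, 1)
  "01000010" → prefix "0100" already present; 4 new (0, 0, 1, 0)
  "00011001110" → prefix "00011" already present; 6 new (0, 0, 1, 1, 1, 0)
  "01000110001" → prefix "01000" already present; 6 new (1, 1, 0, 0, 0, 1)
  "01000111" → prefix "0100011" already present; 1 new (1)
  "01" → prefix "01" already present; 0 new (none)
  "010111000" → prefix "010" already present; 6 new (1, 1, 1, 0, 0, 0)
  "01011110111" → prefix "010111" already present; 5 new (1, 0, 1, 1, 1)
  "011000010" → prefix "01" already present; 7 new (1, 0, 0, 0, 0, 1, 0)
  "01000110101" → prefix "01000110" already present; 3 new (1, 0, 1)
  "000110001" → prefix "0001100" already present; 2 new (0, 1)
  "00011110111" → prefix "0001111011" already present; 1 new (1)
  "010001100" → prefix "010001100" already present; 0 new (none)
Total nodes = 4 + 10 + 3 + 8 + 4 + 6 + 6 + 1 + 0 + 6 + 5 + 7 + 3 + 2 + 1 + 0 = 66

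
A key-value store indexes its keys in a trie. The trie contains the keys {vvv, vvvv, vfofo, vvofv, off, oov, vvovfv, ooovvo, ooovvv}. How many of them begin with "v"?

5

Traverse to the node for "v", then collect every word in that subtree.
Words under "v": vfofo, vvofv, vvovfv, vvv, vvvv
Count: 5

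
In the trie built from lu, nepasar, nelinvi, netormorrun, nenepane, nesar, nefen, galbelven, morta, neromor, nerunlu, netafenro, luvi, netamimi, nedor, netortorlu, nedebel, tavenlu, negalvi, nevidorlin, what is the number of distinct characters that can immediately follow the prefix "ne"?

The children of the "ne" node are the distinct next characters among strings starting with "ne".
Characters that immediately follow "ne" among the stored strings: {d, f, g, l, n, p, r, s, t, v}.
That node has 10 child edges.

10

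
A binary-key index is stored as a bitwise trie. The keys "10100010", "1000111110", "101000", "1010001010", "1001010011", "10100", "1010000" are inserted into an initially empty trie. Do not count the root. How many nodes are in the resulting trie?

26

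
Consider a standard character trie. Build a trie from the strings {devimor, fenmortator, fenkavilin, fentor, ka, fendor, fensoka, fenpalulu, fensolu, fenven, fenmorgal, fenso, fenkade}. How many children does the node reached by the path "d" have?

Walk "d" from the root, arriving at one node.
Characters that immediately follow "d" among the stored strings: {e}.
That node has 1 child edge.

1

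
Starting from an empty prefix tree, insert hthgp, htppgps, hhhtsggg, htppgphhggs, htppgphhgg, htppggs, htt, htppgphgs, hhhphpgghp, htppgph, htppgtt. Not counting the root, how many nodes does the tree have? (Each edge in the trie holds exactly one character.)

For each word, the new-node count is its length minus the longest prefix already in the trie:
  "hthgp" → 5 new (h, t, h, g, p)
  "htppgps" → prefix "ht" already present; 5 new (p, p, g, p, s)
  "hhhtsggg" → prefix "h" already present; 7 new (h, h, t, s, g, g, g)
  "htppgphhggs" → prefix "htppgp" already present; 5 new (h, h, g, g, s)
  "htppgphhgg" → prefix "htppgphhgg" already present; 0 new (none)
  "htppggs" → prefix "htppg" already present; 2 new (g, s)
  "htt" → prefix "ht" already present; 1 new (t)
  "htppgphgs" → prefix "htppgph" already present; 2 new (g, s)
  "hhhphpgghp" → prefix "hhh" already present; 7 new (p, h, p, g, g, h, p)
  "htppgph" → prefix "htppgph" already present; 0 new (none)
  "htppgtt" → prefix "htppg" already present; 2 new (t, t)
Total nodes = 5 + 5 + 7 + 5 + 0 + 2 + 1 + 2 + 7 + 0 + 2 = 36

36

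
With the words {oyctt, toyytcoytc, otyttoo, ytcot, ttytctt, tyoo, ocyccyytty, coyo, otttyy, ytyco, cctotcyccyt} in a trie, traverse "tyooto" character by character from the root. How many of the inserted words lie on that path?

Traverse "tyooto" character by character; count nodes along the way that are marked as word ends.
Prefixes of the query that are stored words: "tyoo"
Count: 1

1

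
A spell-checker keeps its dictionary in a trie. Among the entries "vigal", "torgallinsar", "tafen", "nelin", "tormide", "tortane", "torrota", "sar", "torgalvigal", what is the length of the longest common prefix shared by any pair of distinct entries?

Equivalently: take the maximum, over all pairs, of their longest common prefix length.
"torgallinsar" and "torgalvigal" agree on "torgal" (6 characters) before diverging; nothing deeper is shared.
Longest shared-prefix length: 6

6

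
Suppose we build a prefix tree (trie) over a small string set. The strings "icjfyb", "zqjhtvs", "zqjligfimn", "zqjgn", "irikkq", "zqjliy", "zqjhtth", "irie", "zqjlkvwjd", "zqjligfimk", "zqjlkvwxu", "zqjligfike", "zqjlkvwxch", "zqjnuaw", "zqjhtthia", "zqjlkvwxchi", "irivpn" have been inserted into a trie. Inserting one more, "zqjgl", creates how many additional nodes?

1

Walking "zqjgl" from the root, the first 4 characters ("zqjg") follow existing edges; "l" is the first miss.
Each of the 1 remaining characters creates one node.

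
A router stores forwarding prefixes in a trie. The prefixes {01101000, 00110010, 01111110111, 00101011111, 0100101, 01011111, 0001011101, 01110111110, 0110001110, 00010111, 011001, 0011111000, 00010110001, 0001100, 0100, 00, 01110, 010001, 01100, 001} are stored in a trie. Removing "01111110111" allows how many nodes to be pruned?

7

After clearing the end-marker at "01111110111", prune upward until reaching a node still needed by another word.
The suffix "1110111" (7 nodes) is used only by "01111110111"; the node for "0111" still has the child "0", so pruning stops there.
Nodes removed: 7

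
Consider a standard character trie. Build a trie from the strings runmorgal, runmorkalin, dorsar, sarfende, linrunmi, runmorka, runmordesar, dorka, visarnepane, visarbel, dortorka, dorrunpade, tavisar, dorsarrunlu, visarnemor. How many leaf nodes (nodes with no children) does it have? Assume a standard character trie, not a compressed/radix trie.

Leaves are exactly the stored words that no other stored word extends.
Those words: "dorka", "dorrunpade", "dorsarrunlu", "dortorka", "linrunmi", "runmordesar", "runmorgal", "runmorkalin", "sarfende", "tavisar", "visarbel", "visarnemor", "visarnepane"
Leaf count: 13

13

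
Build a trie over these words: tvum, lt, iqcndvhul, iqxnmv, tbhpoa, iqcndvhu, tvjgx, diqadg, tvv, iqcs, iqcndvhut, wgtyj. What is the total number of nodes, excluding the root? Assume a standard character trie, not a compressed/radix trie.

41

For each word, the new-node count is its length minus the longest prefix already in the trie:
  "tvum" → 4 new (t, v, u, m)
  "lt" → 2 new (l, t)
  "iqcndvhul" → 9 new (i, q, c, n, d, v, h, u, l)
  "iqxnmv" → prefix "iq" already present; 4 new (x, n, m, v)
  "tbhpoa" → prefix "t" already present; 5 new (b, h, p, o, a)
  "iqcndvhu" → prefix "iqcndvhu" already present; 0 new (none)
  "tvjgx" → prefix "tv" already present; 3 new (j, g, x)
  "diqadg" → 6 new (d, i, q, a, d, g)
  "tvv" → prefix "tv" already present; 1 new (v)
  "iqcs" → prefix "iqc" already present; 1 new (s)
  "iqcndvhut" → prefix "iqcndvhu" already present; 1 new (t)
  "wgtyj" → 5 new (w, g, t, y, j)
Total nodes = 4 + 2 + 9 + 4 + 5 + 0 + 3 + 6 + 1 + 1 + 1 + 5 = 41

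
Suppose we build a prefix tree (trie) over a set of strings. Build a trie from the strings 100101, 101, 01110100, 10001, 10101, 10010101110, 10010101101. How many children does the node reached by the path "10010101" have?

1

The children of the "10010101" node are the distinct next characters among strings starting with "10010101".
Characters that immediately follow "10010101" among the stored strings: {1}.
That node has 1 child edge.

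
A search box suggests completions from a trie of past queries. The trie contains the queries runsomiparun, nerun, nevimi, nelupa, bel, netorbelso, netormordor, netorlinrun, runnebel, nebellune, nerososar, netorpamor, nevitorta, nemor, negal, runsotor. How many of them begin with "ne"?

12

Traverse to the node for "ne", then collect every word in that subtree.
Words under "ne": nebellune, negal, nelupa, nemor, nerososar, nerun, netorbelso, netorlinrun, netormordor, netorpamor, nevimi, nevitorta
Count: 12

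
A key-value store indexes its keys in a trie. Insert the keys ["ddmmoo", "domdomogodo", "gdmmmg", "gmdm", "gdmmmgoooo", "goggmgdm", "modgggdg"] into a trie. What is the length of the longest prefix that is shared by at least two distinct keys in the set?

Equivalently: take the maximum, over all pairs, of their longest common prefix length.
"gdmmmg" and "gdmmmgoooo" agree on "gdmmmg" (6 characters) before diverging; nothing deeper is shared.
Longest shared-prefix length: 6

6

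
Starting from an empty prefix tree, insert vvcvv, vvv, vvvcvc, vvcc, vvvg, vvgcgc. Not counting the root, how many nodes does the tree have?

Trace insertions, counting only characters that open a new branch:
  "vvcvv" → 5 new (v, v, c, v, v)
  "vvv" → prefix "vv" already present; 1 new (v)
  "vvvcvc" → prefix "vvv" already present; 3 new (c, v, c)
  "vvcc" → prefix "vvc" already present; 1 new (c)
  "vvvg" → prefix "vvv" already present; 1 new (g)
  "vvgcgc" → prefix "vv" already present; 4 new (g, c, g, c)
Total nodes = 5 + 1 + 3 + 1 + 1 + 4 = 15

15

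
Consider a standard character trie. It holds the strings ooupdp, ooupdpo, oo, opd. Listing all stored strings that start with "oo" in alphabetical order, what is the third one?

ooupdpo

Filter for "oo…" and sort: "oo", "ooupdp", "ooupdpo"
The 3rd is ooupdpo.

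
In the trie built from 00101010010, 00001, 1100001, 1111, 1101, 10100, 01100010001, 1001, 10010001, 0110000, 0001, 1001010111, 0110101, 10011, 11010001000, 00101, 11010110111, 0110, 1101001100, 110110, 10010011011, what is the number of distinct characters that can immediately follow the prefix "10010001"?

0

Walk "10010001" from the root, arriving at one node.
No stored string extends past "10010001".
That node has 0 child edges.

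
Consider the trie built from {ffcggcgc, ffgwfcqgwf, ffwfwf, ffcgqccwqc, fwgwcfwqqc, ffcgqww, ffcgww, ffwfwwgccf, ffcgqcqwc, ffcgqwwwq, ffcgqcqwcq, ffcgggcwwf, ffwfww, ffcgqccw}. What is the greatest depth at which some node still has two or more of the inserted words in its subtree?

The deepest shared node is where two words last agree before diverging.
"ffcgqcqwc" and "ffcgqcqwcq" agree on "ffcgqcqwc" (9 characters) before diverging; nothing deeper is shared.
Longest shared-prefix length: 9

9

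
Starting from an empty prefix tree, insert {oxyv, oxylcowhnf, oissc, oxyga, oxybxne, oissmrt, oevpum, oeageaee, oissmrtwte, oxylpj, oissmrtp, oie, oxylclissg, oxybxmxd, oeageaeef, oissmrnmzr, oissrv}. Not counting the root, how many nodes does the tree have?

57

Trace insertions, counting only characters that open a new branch:
  "oxyv" → 4 new (o, x, y, v)
  "oxylcowhnf" → prefix "oxy" already present; 7 new (l, c, o, w, h, n, f)
  "oissc" → prefix "o" already present; 4 new (i, s, s, c)
  "oxyga" → prefix "oxy" already present; 2 new (g, a)
  "oxybxne" → prefix "oxy" already present; 4 new (b, x, n, e)
  "oissmrt" → prefix "oiss" already present; 3 new (m, r, t)
  "oevpum" → prefix "o" already present; 5 new (e, v, p, u, m)
  "oeageaee" → prefix "oe" already present; 6 new (a, g, e, a, e, e)
  "oissmrtwte" → prefix "oissmrt" already present; 3 new (w, t, e)
  "oxylpj" → prefix "oxyl" already present; 2 new (p, j)
  "oissmrtp" → prefix "oissmrt" already present; 1 new (p)
  "oie" → prefix "oi" already present; 1 new (e)
  "oxylclissg" → prefix "oxylc" already present; 5 new (l, i, s, s, g)
  "oxybxmxd" → prefix "oxybx" already present; 3 new (m, x, d)
  "oeageaeef" → prefix "oeageaee" already present; 1 new (f)
  "oissmrnmzr" → prefix "oissmr" already present; 4 new (n, m, z, r)
  "oissrv" → prefix "oiss" already present; 2 new (r, v)
Total nodes = 4 + 7 + 4 + 2 + 4 + 3 + 5 + 6 + 3 + 2 + 1 + 1 + 5 + 3 + 1 + 4 + 2 = 57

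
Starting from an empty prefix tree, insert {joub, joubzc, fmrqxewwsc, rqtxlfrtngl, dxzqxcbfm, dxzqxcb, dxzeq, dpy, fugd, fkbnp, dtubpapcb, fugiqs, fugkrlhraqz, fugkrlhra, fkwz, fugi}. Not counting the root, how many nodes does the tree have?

68

For each word, the new-node count is its length minus the longest prefix already in the trie:
  "joub" → 4 new (j, o, u, b)
  "joubzc" → prefix "joub" already present; 2 new (z, c)
  "fmrqxewwsc" → 10 new (f, m, r, q, x, e, w, w, s, c)
  "rqtxlfrtngl" → 11 new (r, q, t, x, l, f, r, t, n, g, l)
  "dxzqxcbfm" → 9 new (d, x, z, q, x, c, b, f, m)
  "dxzqxcb" → prefix "dxzqxcb" already present; 0 new (none)
  "dxzeq" → prefix "dxz" already present; 2 new (e, q)
  "dpy" → prefix "d" already present; 2 new (p, y)
  "fugd" → prefix "f" already present; 3 new (u, g, d)
  "fkbnp" → prefix "f" already present; 4 new (k, b, n, p)
  "dtubpapcb" → prefix "d" already present; 8 new (t, u, b, p, a, p, c, b)
  "fugiqs" → prefix "fug" already present; 3 new (i, q, s)
  "fugkrlhraqz" → prefix "fug" already present; 8 new (k, r, l, h, r, a, q, z)
  "fugkrlhra" → prefix "fugkrlhra" already present; 0 new (none)
  "fkwz" → prefix "fk" already present; 2 new (w, z)
  "fugi" → prefix "fugi" already present; 0 new (none)
Total nodes = 4 + 2 + 10 + 11 + 9 + 0 + 2 + 2 + 3 + 4 + 8 + 3 + 8 + 0 + 2 + 0 = 68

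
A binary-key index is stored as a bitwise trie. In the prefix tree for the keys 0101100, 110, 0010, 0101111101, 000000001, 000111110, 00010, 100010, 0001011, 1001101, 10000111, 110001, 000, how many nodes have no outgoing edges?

A leaf is a node with no children — equivalently, the end of a word that is not a proper prefix of any other stored word.
Those words: "000000001", "0001011", "000111110", "0010", "0101100", "0101111101", "10000111", "100010", "1001101", "110001"
Leaf count: 10

10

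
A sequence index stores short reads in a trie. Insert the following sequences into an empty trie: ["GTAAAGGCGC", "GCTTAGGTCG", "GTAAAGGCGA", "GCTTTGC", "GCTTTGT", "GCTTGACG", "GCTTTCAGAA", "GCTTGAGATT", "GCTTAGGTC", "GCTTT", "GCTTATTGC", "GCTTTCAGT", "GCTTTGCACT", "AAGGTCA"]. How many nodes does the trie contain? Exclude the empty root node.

For each word, the new-node count is its length minus the longest prefix already in the trie:
  "GTAAAGGCGC" → 10 new (G, T, A, A, A, G, G, C, G, C)
  "GCTTAGGTCG" → prefix "G" already present; 9 new (C, T, T, A, G, G, T, C, G)
  "GTAAAGGCGA" → prefix "GTAAAGGCG" already present; 1 new (A)
  "GCTTTGC" → prefix "GCTT" already present; 3 new (T, G, C)
  "GCTTTGT" → prefix "GCTTTG" already present; 1 new (T)
  "GCTTGACG" → prefix "GCTT" already present; 4 new (G, A, C, G)
  "GCTTTCAGAA" → prefix "GCTTT" already present; 5 new (C, A, G, A, A)
  "GCTTGAGATT" → prefix "GCTTGA" already present; 4 new (G, A, T, T)
  "GCTTAGGTC" → prefix "GCTTAGGTC" already present; 0 new (none)
  "GCTTT" → prefix "GCTTT" already present; 0 new (none)
  "GCTTATTGC" → prefix "GCTTA" already present; 4 new (T, T, G, C)
  "GCTTTCAGT" → prefix "GCTTTCAG" already present; 1 new (T)
  "GCTTTGCACT" → prefix "GCTTTGC" already present; 3 new (A, C, T)
  "AAGGTCA" → 7 new (A, A, G, G, T, C, A)
Total nodes = 10 + 9 + 1 + 3 + 1 + 4 + 5 + 4 + 0 + 0 + 4 + 1 + 3 + 7 = 52

52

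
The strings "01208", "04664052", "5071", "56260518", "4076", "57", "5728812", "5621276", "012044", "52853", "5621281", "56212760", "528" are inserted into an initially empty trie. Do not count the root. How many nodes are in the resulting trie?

46

Insert word by word; a character creates a node only if that edge doesn't already exist:
  "01208" → 5 new (0, 1, 2, 0, 8)
  "04664052" → prefix "0" already present; 7 new (4, 6, 6, 4, 0, 5, 2)
  "5071" → 4 new (5, 0, 7, 1)
  "56260518" → prefix "5" already present; 7 new (6, 2, 6, 0, 5, 1, 8)
  "4076" → 4 new (4, 0, 7, 6)
  "57" → prefix "5" already present; 1 new (7)
  "5728812" → prefix "57" already present; 5 new (2, 8, 8, 1, 2)
  "5621276" → prefix "562" already present; 4 new (1, 2, 7, 6)
  "012044" → prefix "0120" already present; 2 new (4, 4)
  "52853" → prefix "5" already present; 4 new (2, 8, 5, 3)
  "5621281" → prefix "56212" already present; 2 new (8, 1)
  "56212760" → prefix "5621276" already present; 1 new (0)
  "528" → prefix "528" already present; 0 new (none)
Total nodes = 5 + 7 + 4 + 7 + 4 + 1 + 5 + 4 + 2 + 4 + 2 + 1 + 0 = 46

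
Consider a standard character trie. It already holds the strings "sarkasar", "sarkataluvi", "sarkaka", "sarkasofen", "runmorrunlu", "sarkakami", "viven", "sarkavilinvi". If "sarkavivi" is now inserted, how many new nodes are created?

2

"sarkavi" is already a path in the trie; the remaining "vi" must be added.
So 9 − 7 = 2 new nodes.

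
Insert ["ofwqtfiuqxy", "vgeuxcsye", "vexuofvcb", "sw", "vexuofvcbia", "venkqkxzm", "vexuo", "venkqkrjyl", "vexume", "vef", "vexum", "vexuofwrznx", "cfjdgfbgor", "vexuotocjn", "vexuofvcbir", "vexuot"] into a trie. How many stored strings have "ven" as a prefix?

2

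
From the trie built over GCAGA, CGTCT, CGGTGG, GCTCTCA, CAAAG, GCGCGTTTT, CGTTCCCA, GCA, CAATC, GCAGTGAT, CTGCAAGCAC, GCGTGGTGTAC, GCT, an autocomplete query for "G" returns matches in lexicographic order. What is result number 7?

GCTCTCA

Words with prefix "G", in lexicographic order: "GCA", "GCAGA", "GCAGTGAT", "GCGCGTTTT", "GCGTGGTGTAC", "GCT", "GCTCTCA"
Position 7: GCTCTCA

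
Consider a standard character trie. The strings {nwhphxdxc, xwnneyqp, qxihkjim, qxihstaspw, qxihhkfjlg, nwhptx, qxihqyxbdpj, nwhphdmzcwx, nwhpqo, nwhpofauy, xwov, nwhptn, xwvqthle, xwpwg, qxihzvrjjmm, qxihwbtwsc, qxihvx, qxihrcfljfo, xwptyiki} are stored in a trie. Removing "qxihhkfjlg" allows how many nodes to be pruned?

A node on "qxihhkfjlg"'s path can go only if nothing else ends at it or branches off below it.
The suffix "hkfjlg" (6 nodes) is used only by "qxihhkfjlg"; the node for "qxih" still has the child "k", so pruning stops there.
Nodes removed: 6

6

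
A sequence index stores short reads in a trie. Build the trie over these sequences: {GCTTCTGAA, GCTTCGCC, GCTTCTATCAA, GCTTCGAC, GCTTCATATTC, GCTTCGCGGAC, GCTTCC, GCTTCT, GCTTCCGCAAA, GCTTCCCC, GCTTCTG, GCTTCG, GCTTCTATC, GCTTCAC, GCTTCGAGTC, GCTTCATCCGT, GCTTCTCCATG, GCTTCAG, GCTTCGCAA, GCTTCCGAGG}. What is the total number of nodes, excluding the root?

Insert word by word; a character creates a node only if that edge doesn't already exist:
  "GCTTCTGAA" → 9 new (G, C, T, T, C, T, G, A, A)
  "GCTTCGCC" → prefix "GCTTC" already present; 3 new (G, C, C)
  "GCTTCTATCAA" → prefix "GCTTCT" already present; 5 new (A, T, C, A, A)
  "GCTTCGAC" → prefix "GCTTCG" already present; 2 new (A, C)
  "GCTTCATATTC" → prefix "GCTTC" already present; 6 new (A, T, A, T, T, C)
  "GCTTCGCGGAC" → prefix "GCTTCGC" already present; 4 new (G, G, A, C)
  "GCTTCC" → prefix "GCTTC" already present; 1 new (C)
  "GCTTCT" → prefix "GCTTCT" already present; 0 new (none)
  "GCTTCCGCAAA" → prefix "GCTTCC" already present; 5 new (G, C, A, A, A)
  "GCTTCCCC" → prefix "GCTTCC" already present; 2 new (C, C)
  "GCTTCTG" → prefix "GCTTCTG" already present; 0 new (none)
  "GCTTCG" → prefix "GCTTCG" already present; 0 new (none)
  "GCTTCTATC" → prefix "GCTTCTATC" already present; 0 new (none)
  "GCTTCAC" → prefix "GCTTCA" already present; 1 new (C)
  "GCTTCGAGTC" → prefix "GCTTCGA" already present; 3 new (G, T, C)
  "GCTTCATCCGT" → prefix "GCTTCAT" already present; 4 new (C, C, G, T)
  "GCTTCTCCATG" → prefix "GCTTCT" already present; 5 new (C, C, A, T, G)
  "GCTTCAG" → prefix "GCTTCA" already present; 1 new (G)
  "GCTTCGCAA" → prefix "GCTTCGC" already present; 2 new (A, A)
  "GCTTCCGAGG" → prefix "GCTTCCG" already present; 3 new (A, G, G)
Total nodes = 9 + 3 + 5 + 2 + 6 + 4 + 1 + 0 + 5 + 2 + 0 + 0 + 0 + 1 + 3 + 4 + 5 + 1 + 2 + 3 = 56

56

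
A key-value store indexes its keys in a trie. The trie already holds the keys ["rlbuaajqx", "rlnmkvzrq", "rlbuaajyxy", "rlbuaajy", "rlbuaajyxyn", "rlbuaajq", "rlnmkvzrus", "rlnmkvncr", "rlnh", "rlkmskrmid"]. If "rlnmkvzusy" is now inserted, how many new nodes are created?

3

Walking "rlnmkvzusy" from the root, the first 7 characters ("rlnmkvz") follow existing edges; "u" is the first miss.
Each of the 3 remaining characters creates one node.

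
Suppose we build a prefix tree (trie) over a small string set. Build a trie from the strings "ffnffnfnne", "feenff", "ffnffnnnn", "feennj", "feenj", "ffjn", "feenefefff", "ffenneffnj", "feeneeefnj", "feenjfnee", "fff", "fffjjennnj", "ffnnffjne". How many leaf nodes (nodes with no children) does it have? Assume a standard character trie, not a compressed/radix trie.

Leaves are exactly the stored words that no other stored word extends.
Those words: "feeneeefnj", "feenefefff", "feenff", "feenjfnee", "feennj", "ffenneffnj", "fffjjennnj", "ffjn", "ffnffnfnne", "ffnffnnnn", "ffnnffjne"
Leaf count: 11

11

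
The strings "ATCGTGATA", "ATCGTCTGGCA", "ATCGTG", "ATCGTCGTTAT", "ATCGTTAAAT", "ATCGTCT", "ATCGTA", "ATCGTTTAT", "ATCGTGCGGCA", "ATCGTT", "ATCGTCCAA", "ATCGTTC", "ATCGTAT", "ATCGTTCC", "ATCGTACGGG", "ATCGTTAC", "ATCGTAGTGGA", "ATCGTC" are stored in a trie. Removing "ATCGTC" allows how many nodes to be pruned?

0

Walk "ATCGTC" from the leaf back toward the root, removing each node that no remaining word uses.
Every node on "ATCGTC" is still needed (e.g. by "ATCGTCTGGCA"), so nothing is freed.
Nodes removed: 0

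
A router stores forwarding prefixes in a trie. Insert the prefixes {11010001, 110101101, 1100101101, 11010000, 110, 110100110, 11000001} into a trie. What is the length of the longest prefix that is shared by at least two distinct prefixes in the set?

7

The deepest shared node is where two words last agree before diverging.
"11010000" and "11010001" agree on "1101000" (7 characters) before diverging; nothing deeper is shared.
Longest shared-prefix length: 7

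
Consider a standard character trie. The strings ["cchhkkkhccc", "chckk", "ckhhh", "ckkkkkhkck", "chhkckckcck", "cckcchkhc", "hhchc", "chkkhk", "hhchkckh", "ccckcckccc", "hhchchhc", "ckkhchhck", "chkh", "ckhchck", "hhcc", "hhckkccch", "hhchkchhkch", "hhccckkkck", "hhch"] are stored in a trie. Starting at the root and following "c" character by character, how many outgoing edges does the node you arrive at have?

3

Follow the path "c" to its node, then look at its outgoing edges.
Distinct next characters after "c": c, h, k.
That node has 3 child edges.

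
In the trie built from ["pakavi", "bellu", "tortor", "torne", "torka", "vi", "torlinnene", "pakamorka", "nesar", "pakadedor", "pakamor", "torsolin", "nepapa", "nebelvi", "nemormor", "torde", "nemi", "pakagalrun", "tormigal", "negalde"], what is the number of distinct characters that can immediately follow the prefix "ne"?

5

Walk "ne" from the root, arriving at one node.
Characters that immediately follow "ne" among the stored strings: {b, g, m, p, s}.
That node has 5 child edges.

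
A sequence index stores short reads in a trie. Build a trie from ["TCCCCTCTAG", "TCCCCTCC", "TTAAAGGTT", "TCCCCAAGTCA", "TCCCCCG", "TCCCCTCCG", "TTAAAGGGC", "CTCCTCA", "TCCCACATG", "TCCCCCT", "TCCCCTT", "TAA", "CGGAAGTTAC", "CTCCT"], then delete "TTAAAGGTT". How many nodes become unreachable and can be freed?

Walk "TTAAAGGTT" from the leaf back toward the root, removing each node that no remaining word uses.
The suffix "TT" (2 nodes) is used only by "TTAAAGGTT"; the node for "TTAAAGG" still has the child "G", so pruning stops there.
Nodes removed: 2

2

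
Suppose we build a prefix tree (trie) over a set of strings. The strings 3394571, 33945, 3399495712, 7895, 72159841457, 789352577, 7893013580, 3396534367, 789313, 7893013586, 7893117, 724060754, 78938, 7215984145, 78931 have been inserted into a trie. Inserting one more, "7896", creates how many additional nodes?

"789" is already a path in the trie; the remaining "6" must be added.
New nodes needed: |"7896"| − 3 = 4 − 3 = 1.

1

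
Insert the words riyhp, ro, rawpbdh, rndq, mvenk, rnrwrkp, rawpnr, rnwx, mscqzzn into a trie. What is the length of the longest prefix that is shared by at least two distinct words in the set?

4

Look for the deepest trie node that still has at least two words in its subtree.
e.g. "rawpbdh" and "rawpnr" share the prefix "rawp" of length 4; no pair shares a longer one.
Longest shared-prefix length: 4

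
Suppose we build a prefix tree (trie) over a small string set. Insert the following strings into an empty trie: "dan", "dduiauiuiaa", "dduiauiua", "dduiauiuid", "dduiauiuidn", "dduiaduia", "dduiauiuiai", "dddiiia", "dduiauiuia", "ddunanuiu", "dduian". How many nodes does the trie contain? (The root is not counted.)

33

Trie structure (* marks end of a word):
(root)
└─ d
   ├─ a
   │  └─ n *
   └─ d
      ├─ d
      │  └─ i
      │     └─ i
      │        └─ i
      │           └─ a *
      └─ u
         ├─ i
         │  └─ a
         │     ├─ d
         │     │  └─ u
         │     │     └─ i
         │     │        └─ a *
         │     ├─ n *
         │     └─ u
         │        └─ i
         │           └─ u
         │              ├─ a *
         │              └─ i
         │                 ├─ a *
         │                 │  ├─ a *
         │                 │  └─ i *
         │                 └─ d *
         │                    └─ n *
         └─ n
            └─ a
               └─ n
                  └─ u
                     └─ i
                        └─ u *
Counting every labelled node above: 33.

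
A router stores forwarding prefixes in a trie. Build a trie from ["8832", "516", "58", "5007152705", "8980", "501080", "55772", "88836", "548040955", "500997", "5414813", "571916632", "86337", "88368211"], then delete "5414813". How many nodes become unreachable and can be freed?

A node on "5414813"'s path can go only if nothing else ends at it or branches off below it.
The suffix "14813" (5 nodes) is used only by "5414813"; the node for "54" still has the child "8", so pruning stops there.
Nodes removed: 5

5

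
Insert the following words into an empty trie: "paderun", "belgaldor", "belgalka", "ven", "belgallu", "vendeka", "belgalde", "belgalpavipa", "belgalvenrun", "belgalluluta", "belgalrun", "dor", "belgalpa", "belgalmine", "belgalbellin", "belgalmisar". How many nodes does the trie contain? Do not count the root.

For each word, the new-node count is its length minus the longest prefix already in the trie:
  "paderun" → 7 new (p, a, d, e, r, u, n)
  "belgaldor" → 9 new (b, e, l, g, a, l, d, o, r)
  "belgalka" → prefix "belgal" already present; 2 new (k, a)
  "ven" → 3 new (v, e, n)
  "belgallu" → prefix "belgal" already present; 2 new (l, u)
  "vendeka" → prefix "ven" already present; 4 new (d, e, k, a)
  "belgalde" → prefix "belgald" already present; 1 new (e)
  "belgalpavipa" → prefix "belgal" already present; 6 new (p, a, v, i, p, a)
  "belgalvenrun" → prefix "belgal" already present; 6 new (v, e, n, r, u, n)
  "belgalluluta" → prefix "belgallu" already present; 4 new (l, u, t, a)
  "belgalrun" → prefix "belgal" already present; 3 new (r, u, n)
  "dor" → 3 new (d, o, r)
  "belgalpa" → prefix "belgalpa" already present; 0 new (none)
  "belgalmine" → prefix "belgal" already present; 4 new (m, i, n, e)
  "belgalbellin" → prefix "belgal" already present; 6 new (b, e, l, l, i, n)
  "belgalmisar" → prefix "belgalmi" already present; 3 new (s, a, r)
Total nodes = 7 + 9 + 2 + 3 + 2 + 4 + 1 + 6 + 6 + 4 + 3 + 3 + 0 + 4 + 6 + 3 = 63

63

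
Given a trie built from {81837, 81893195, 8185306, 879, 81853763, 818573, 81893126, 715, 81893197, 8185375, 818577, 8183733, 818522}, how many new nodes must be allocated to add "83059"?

4

Walking "83059" from the root, the first 1 characters ("8") follow existing edges; "3" is the first miss.
New nodes needed: |"83059"| − 1 = 5 − 1 = 4.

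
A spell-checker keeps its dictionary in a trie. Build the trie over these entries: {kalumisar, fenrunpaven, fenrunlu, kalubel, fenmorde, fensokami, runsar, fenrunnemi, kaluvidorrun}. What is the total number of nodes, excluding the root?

54

Insert word by word; a character creates a node only if that edge doesn't already exist:
  "kalumisar" → 9 new (k, a, l, u, m, i, s, a, r)
  "fenrunpaven" → 11 new (f, e, n, r, u, n, p, a, v, e, n)
  "fenrunlu" → prefix "fenrun" already present; 2 new (l, u)
  "kalubel" → prefix "kalu" already present; 3 new (b, e, l)
  "fenmorde" → prefix "fen" already present; 5 new (m, o, r, d, e)
  "fensokami" → prefix "fen" already present; 6 new (s, o, k, a, m, i)
  "runsar" → 6 new (r, u, n, s, a, r)
  "fenrunnemi" → prefix "fenrun" already present; 4 new (n, e, m, i)
  "kaluvidorrun" → prefix "kalu" already present; 8 new (v, i, d, o, r, r, u, n)
Total nodes = 9 + 11 + 2 + 3 + 5 + 6 + 6 + 4 + 8 = 54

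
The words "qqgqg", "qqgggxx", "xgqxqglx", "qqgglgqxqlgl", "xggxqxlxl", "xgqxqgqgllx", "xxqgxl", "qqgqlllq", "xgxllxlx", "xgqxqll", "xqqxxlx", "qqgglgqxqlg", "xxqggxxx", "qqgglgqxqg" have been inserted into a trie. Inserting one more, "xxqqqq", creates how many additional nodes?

3

The longest prefix of "xxqqqq" already in the trie is "xxq" (length 3).
Each of the 3 remaining characters creates one node.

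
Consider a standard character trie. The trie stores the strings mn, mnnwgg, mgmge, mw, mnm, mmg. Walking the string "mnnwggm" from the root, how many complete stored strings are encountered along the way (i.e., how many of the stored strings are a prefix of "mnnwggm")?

Walk "mnnwggm" from the root; an end-of-word marker is hit whenever a stored word is a prefix of "mnnwggm".
Prefixes of the query that are stored words: "mn", "mnnwgg"
Count: 2

2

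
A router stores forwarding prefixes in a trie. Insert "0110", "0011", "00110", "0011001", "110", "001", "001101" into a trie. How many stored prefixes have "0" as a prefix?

6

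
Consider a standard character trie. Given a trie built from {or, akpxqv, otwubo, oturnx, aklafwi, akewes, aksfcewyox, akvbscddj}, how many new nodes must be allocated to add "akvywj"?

3

Walking "akvywj" from the root, the first 3 characters ("akv") follow existing edges; "y" is the first miss.
Each of the 3 remaining characters creates one node.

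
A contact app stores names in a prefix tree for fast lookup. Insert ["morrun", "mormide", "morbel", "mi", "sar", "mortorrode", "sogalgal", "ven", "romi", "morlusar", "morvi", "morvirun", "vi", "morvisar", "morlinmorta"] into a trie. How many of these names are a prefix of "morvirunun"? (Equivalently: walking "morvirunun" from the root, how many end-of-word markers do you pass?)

Walk "morvirunun" from the root; an end-of-word marker is hit whenever a stored word is a prefix of "morvirunun".
Prefixes of the query that are stored words: "morvi", "morvirun"
Count: 2

2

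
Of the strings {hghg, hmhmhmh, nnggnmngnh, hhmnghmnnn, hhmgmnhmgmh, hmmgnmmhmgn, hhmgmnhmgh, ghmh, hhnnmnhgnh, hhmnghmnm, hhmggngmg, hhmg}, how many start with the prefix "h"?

Filter for entries beginning with "h":
Words under "h": hghg, hhmg, hhmggngmg, hhmgmnhmgh, hhmgmnhmgmh, hhmnghmnm, hhmnghmnnn, hhnnmnhgnh, hmhmhmh, hmmgnmmhmgn
Count: 10

10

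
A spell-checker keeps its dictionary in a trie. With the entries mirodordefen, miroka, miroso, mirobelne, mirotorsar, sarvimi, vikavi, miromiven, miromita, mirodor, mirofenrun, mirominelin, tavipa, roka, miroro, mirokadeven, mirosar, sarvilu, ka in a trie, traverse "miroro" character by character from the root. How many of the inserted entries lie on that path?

1

Walk "miroro" from the root; an end-of-word marker is hit whenever a stored word is a prefix of "miroro".
Prefixes of the query that are stored words: "miroro"
Count: 1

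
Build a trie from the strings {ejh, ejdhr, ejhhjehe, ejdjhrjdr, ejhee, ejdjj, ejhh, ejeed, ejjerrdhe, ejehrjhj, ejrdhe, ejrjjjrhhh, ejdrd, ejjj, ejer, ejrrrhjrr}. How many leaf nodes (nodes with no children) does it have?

Leaves are exactly the stored words that no other stored word extends.
Those words: "ejdhr", "ejdjhrjdr", "ejdjj", "ejdrd", "ejeed", "ejehrjhj", "ejer", "ejhee", "ejhhjehe", "ejjerrdhe", "ejjj", "ejrdhe", "ejrjjjrhhh", "ejrrrhjrr"
Leaf count: 14

14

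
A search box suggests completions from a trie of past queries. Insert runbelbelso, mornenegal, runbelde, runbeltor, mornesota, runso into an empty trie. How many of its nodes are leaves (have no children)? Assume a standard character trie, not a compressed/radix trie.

A leaf is a node with no children — equivalently, the end of a word that is not a proper prefix of any other stored word.
Those words: "mornenegal", "mornesota", "runbelbelso", "runbelde", "runbeltor", "runso"
Leaf count: 6

6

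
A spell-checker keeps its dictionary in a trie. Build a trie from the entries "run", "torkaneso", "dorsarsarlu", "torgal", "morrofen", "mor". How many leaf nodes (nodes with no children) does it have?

A leaf is a node with no children — equivalently, the end of a word that is not a proper prefix of any other stored word.
Those words: "dorsarsarlu", "morrofen", "run", "torgal", "torkaneso"
Leaf count: 5

5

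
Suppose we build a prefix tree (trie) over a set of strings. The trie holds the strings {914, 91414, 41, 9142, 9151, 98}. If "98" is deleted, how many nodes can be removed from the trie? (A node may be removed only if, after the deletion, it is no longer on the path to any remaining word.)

Walk "98" from the leaf back toward the root, removing each node that no remaining word uses.
The suffix "8" (1 node) is used only by "98"; the node for "9" still has the child "1", so pruning stops there.
Nodes removed: 1

1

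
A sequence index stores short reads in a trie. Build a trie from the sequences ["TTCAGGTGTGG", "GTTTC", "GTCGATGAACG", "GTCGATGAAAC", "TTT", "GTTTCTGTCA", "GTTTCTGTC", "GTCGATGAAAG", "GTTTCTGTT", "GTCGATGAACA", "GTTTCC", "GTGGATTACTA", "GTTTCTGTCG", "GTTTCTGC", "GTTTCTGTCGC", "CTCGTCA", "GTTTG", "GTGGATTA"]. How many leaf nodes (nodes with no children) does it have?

14

A leaf is a node with no children — equivalently, the end of a word that is not a proper prefix of any other stored word.
Those words: "CTCGTCA", "GTCGATGAAAC", "GTCGATGAAAG", "GTCGATGAACA", "GTCGATGAACG", "GTGGATTACTA", "GTTTCC", "GTTTCTGC", "GTTTCTGTCA", "GTTTCTGTCGC", "GTTTCTGTT", "GTTTG", "TTCAGGTGTGG", "TTT"
Leaf count: 14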